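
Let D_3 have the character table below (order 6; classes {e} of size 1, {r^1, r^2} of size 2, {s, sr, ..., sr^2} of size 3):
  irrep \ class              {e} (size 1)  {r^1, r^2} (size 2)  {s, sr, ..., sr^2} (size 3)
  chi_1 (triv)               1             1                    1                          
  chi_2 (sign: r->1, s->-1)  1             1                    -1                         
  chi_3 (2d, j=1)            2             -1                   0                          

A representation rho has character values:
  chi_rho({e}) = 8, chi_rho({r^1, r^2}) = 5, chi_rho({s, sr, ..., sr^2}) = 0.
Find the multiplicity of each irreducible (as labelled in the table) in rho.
Multiplicities: chi_1: 3, chi_2: 3, chi_3: 1.

Solution. Use <chi_rho, chi> = (1/|G|) sum_C |C| * chi_rho(C) * conj(chi(C)) with |G| = 6 for each irreducible chi in the table:
  <chi_rho, chi_1> = (1/6)[1*(8)*conj(1) + 2*(5)*conj(1) + 3*(0)*conj(1)]
      = (1/6)[(8) + (10) + (0)] = 18/6 = 3
  <chi_rho, chi_2> = (1/6)[1*(8)*conj(1) + 2*(5)*conj(1) + 3*(0)*conj(-1)]
      = (1/6)[(8) + (10) + (0)] = 18/6 = 3
  <chi_rho, chi_3> = (1/6)[1*(8)*conj(2) + 2*(5)*conj(-1) + 3*(0)*conj(0)]
      = (1/6)[(16) + (-10) + (0)] = 6/6 = 1
Dimension check: dim(rho) = sum (mult * dim) = 3*1 + 3*1 + 1*2 = 8 = chi_rho(e) = 8.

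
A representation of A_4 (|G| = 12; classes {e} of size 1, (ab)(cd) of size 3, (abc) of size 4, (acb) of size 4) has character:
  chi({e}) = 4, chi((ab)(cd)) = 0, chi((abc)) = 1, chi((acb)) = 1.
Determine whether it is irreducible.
Not irreducible (reducible): <chi, chi> = 2 > 1.

Explanation: <chi, chi> = (1/|G|) sum_C |C| * |chi(C)|^2 = (1/12)[1*|4|^2 + 3*|0|^2 + 4*|1|^2 + 4*|1|^2]
  = (1/12)[(16) + (0) + (4) + (4)] = 24/12 = 2.
(Exp terms are combined using exp(i*s)*conj(exp(i*t)) = exp(i*(s-t)), and sums of them are collapsed using the identity that for every m > 1 the m distinct m-th roots of unity sum to 0, e.g. 1 + exp(2*I*pi/3) + exp(-2*I*pi/3) = 0.)
A character is irreducible iff <chi, chi> = 1, so this representation is reducible.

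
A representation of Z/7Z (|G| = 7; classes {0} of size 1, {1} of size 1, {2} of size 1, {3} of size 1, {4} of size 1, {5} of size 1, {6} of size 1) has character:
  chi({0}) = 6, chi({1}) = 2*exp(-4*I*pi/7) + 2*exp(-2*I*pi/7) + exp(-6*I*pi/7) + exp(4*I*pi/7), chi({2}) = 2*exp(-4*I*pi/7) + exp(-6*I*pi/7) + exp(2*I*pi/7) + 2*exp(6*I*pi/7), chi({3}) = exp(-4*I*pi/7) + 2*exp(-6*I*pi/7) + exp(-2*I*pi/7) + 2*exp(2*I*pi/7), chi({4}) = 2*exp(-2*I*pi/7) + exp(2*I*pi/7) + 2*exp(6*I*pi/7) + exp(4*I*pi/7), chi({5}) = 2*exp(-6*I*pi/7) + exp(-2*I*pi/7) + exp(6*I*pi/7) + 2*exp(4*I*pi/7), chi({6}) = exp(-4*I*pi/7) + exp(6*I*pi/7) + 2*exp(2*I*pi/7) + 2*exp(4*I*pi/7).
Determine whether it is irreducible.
Not irreducible (reducible): <chi, chi> = 10 > 1.

Explanation: <chi, chi> = (1/|G|) sum_C |C| * |chi(C)|^2 = (1/7)[1*|6|^2 + 1*|2*exp(-4*I*pi/7) + 2*exp(-2*I*pi/7) + exp(-6*I*pi/7) + exp(4*I*pi/7)|^2 + 1*|2*exp(-4*I*pi/7) + exp(-6*I*pi/7) + exp(2*I*pi/7) + 2*exp(6*I*pi/7)|^2 + 1*|exp(-4*I*pi/7) + 2*exp(-6*I*pi/7) + exp(-2*I*pi/7) + 2*exp(2*I*pi/7)|^2 + 1*|2*exp(-2*I*pi/7) + exp(2*I*pi/7) + 2*exp(6*I*pi/7) + exp(4*I*pi/7)|^2 + 1*|2*exp(-6*I*pi/7) + exp(-2*I*pi/7) + exp(6*I*pi/7) + 2*exp(4*I*pi/7)|^2 + 1*|exp(-4*I*pi/7) + exp(6*I*pi/7) + 2*exp(2*I*pi/7) + 2*exp(4*I*pi/7)|^2]
  = (1/7)[(36) + (10 + 6*exp(-2*I*pi/7) + 3*exp(-4*I*pi/7) + 4*exp(-6*I*pi/7) + 4*exp(6*I*pi/7) + 3*exp(4*I*pi/7) + 6*exp(2*I*pi/7)) + (10 + 6*exp(-4*I*pi/7) + 4*exp(-2*I*pi/7) + 3*exp(-6*I*pi/7) + 3*exp(6*I*pi/7) + 4*exp(2*I*pi/7) + 6*exp(4*I*pi/7)) + (10 + 4*exp(-4*I*pi/7) + 6*exp(-6*I*pi/7) + 3*exp(-2*I*pi/7) + 3*exp(2*I*pi/7) + 6*exp(6*I*pi/7) + 4*exp(4*I*pi/7)) + (10 + 4*exp(-4*I*pi/7) + 6*exp(-6*I*pi/7) + 3*exp(-2*I*pi/7) + 3*exp(2*I*pi/7) + 6*exp(6*I*pi/7) + 4*exp(4*I*pi/7)) + (10 + 6*exp(-4*I*pi/7) + 4*exp(-2*I*pi/7) + 3*exp(-6*I*pi/7) + 3*exp(6*I*pi/7) + 4*exp(2*I*pi/7) + 6*exp(4*I*pi/7)) + (10 + 6*exp(-2*I*pi/7) + 3*exp(-4*I*pi/7) + 4*exp(-6*I*pi/7) + 4*exp(6*I*pi/7) + 3*exp(4*I*pi/7) + 6*exp(2*I*pi/7))] = 70/7 = 10.
(Exp terms are combined using exp(i*s)*conj(exp(i*t)) = exp(i*(s-t)), and sums of them are collapsed using the identity that for every m > 1 the m distinct m-th roots of unity sum to 0, e.g. 1 + exp(2*I*pi/3) + exp(-2*I*pi/3) = 0.)
A character is irreducible iff <chi, chi> = 1, so this representation is reducible.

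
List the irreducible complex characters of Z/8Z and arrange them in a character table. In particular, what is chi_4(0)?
Character table of Z/8Z (irreps indexed chi_0,...,chi_7 with chi_k(m) = zeta_8^(k*m), zeta_8 = exp(2*pi*i/8)):
  irrep \ class  {0} (size 1)  {1} (size 1)    {2} (size 1)  {3} (size 1)    {4} (size 1)  {5} (size 1)    {6} (size 1)  {7} (size 1)  
  chi_0          1             1               1             1               1             1               1             1             
  chi_1          1             exp(I*pi/4)     I             exp(3*I*pi/4)   -1            exp(-3*I*pi/4)  -I            exp(-I*pi/4)  
  chi_2          1             I               -1            -I              1             I               -1            -I            
  chi_3          1             exp(3*I*pi/4)   -I            exp(I*pi/4)     -1            exp(-I*pi/4)    I             exp(-3*I*pi/4)
  chi_4          1             -1              1             -1              1             -1              1             -1            
  chi_5          1             exp(-3*I*pi/4)  I             exp(-I*pi/4)    -1            exp(I*pi/4)     -I            exp(3*I*pi/4) 
  chi_6          1             -I              -1            I               1             -I              -1            I             
  chi_7          1             exp(-I*pi/4)    -I            exp(-3*I*pi/4)  -1            exp(3*I*pi/4)   I             exp(I*pi/4)   

Spot check: chi_4(0) = zeta_8^(4*0) = zeta_8^0 = 1.

Reasoning: Z/8Z is abelian, so all 8 irreducible complex representations are 1-dimensional. They are given by chi_k(m) = zeta_8^(k*m) for k = 0,...,7. Row orthogonality: sum_m chi_k(m) conj(chi_l(m)) = 8 * [k = l].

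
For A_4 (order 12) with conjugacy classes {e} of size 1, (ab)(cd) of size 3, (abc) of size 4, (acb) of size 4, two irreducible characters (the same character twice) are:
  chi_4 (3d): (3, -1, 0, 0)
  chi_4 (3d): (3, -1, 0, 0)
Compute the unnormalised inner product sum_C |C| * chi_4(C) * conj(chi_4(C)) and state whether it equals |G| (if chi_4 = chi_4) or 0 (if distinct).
Sum = 12 = |G| = 12; so <chi_4, chi_4> = 1 (norm-1 confirms irreducibility).

Why: Compute term by term over conjugacy classes (|C| * chi_4(C) * conj(chi_4(C))):
  1*(3)*conj(3) + 3*(-1)*conj(-1) + 4*(0)*conj(0) + 4*(0)*conj(0)
  = (9) + (3) + (0) + (0)
  = 12.
(Exp terms are combined using exp(i*s)*conj(exp(i*t)) = exp(i*(s-t)), and sums of them are collapsed using the identity that for every m > 1 the m distinct m-th roots of unity sum to 0, e.g. 1 + exp(2*I*pi/3) + exp(-2*I*pi/3) = 0.)
Dividing by |G| = 12 gives 12/12 = 1, matching the row-orthogonality relation <chi_4, chi_4> = [chi_4 = chi_4].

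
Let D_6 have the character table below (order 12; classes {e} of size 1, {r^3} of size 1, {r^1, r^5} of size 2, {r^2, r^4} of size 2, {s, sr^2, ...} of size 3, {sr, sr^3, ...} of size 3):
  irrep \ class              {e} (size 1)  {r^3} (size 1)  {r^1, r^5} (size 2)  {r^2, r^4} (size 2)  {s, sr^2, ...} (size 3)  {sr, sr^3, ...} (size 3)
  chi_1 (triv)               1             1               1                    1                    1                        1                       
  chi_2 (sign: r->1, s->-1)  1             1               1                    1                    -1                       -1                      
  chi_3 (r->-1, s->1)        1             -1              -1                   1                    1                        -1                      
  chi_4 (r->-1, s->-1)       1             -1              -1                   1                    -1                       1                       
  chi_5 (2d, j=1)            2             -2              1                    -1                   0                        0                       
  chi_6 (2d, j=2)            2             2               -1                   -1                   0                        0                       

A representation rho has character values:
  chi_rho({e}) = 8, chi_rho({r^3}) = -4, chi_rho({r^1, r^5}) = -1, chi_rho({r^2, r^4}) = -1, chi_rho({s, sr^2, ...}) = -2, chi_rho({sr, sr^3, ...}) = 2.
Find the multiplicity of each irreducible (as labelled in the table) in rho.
Multiplicities: chi_1: 0, chi_2: 0, chi_3: 0, chi_4: 2, chi_5: 2, chi_6: 1.

Justification: Use <chi_rho, chi> = (1/|G|) sum_C |C| * chi_rho(C) * conj(chi(C)) with |G| = 12 for each irreducible chi in the table:
  <chi_rho, chi_1> = (1/12)[1*(8)*conj(1) + 1*(-4)*conj(1) + 2*(-1)*conj(1) + 2*(-1)*conj(1) + 3*(-2)*conj(1) + 3*(2)*conj(1)]
      = (1/12)[(8) + (-4) + (-2) + (-2) + (-6) + (6)] = 0/12 = 0
  <chi_rho, chi_2> = (1/12)[1*(8)*conj(1) + 1*(-4)*conj(1) + 2*(-1)*conj(1) + 2*(-1)*conj(1) + 3*(-2)*conj(-1) + 3*(2)*conj(-1)]
      = (1/12)[(8) + (-4) + (-2) + (-2) + (6) + (-6)] = 0/12 = 0
  <chi_rho, chi_3> = (1/12)[1*(8)*conj(1) + 1*(-4)*conj(-1) + 2*(-1)*conj(-1) + 2*(-1)*conj(1) + 3*(-2)*conj(1) + 3*(2)*conj(-1)]
      = (1/12)[(8) + (4) + (2) + (-2) + (-6) + (-6)] = 0/12 = 0
  <chi_rho, chi_4> = (1/12)[1*(8)*conj(1) + 1*(-4)*conj(-1) + 2*(-1)*conj(-1) + 2*(-1)*conj(1) + 3*(-2)*conj(-1) + 3*(2)*conj(1)]
      = (1/12)[(8) + (4) + (2) + (-2) + (6) + (6)] = 24/12 = 2
  <chi_rho, chi_5> = (1/12)[1*(8)*conj(2) + 1*(-4)*conj(-2) + 2*(-1)*conj(1) + 2*(-1)*conj(-1) + 3*(-2)*conj(0) + 3*(2)*conj(0)]
      = (1/12)[(16) + (8) + (-2) + (2) + (0) + (0)] = 24/12 = 2
  <chi_rho, chi_6> = (1/12)[1*(8)*conj(2) + 1*(-4)*conj(2) + 2*(-1)*conj(-1) + 2*(-1)*conj(-1) + 3*(-2)*conj(0) + 3*(2)*conj(0)]
      = (1/12)[(16) + (-8) + (2) + (2) + (0) + (0)] = 12/12 = 1
Dimension check: dim(rho) = sum (mult * dim) = 0*1 + 0*1 + 0*1 + 2*1 + 2*2 + 1*2 = 8 = chi_rho(e) = 8.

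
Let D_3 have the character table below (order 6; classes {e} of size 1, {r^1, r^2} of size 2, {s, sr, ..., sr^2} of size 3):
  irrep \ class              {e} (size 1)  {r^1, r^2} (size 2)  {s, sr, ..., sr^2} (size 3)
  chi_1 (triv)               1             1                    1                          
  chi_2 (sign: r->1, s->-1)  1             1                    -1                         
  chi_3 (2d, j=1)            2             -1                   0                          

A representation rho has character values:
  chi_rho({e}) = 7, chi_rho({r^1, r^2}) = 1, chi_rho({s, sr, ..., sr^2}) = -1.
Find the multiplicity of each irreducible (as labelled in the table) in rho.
Multiplicities: chi_1: 1, chi_2: 2, chi_3: 2.

Working: Use <chi_rho, chi> = (1/|G|) sum_C |C| * chi_rho(C) * conj(chi(C)) with |G| = 6 for each irreducible chi in the table:
  <chi_rho, chi_1> = (1/6)[1*(7)*conj(1) + 2*(1)*conj(1) + 3*(-1)*conj(1)]
      = (1/6)[(7) + (2) + (-3)] = 6/6 = 1
  <chi_rho, chi_2> = (1/6)[1*(7)*conj(1) + 2*(1)*conj(1) + 3*(-1)*conj(-1)]
      = (1/6)[(7) + (2) + (3)] = 12/6 = 2
  <chi_rho, chi_3> = (1/6)[1*(7)*conj(2) + 2*(1)*conj(-1) + 3*(-1)*conj(0)]
      = (1/6)[(14) + (-2) + (0)] = 12/6 = 2
Dimension check: dim(rho) = sum (mult * dim) = 1*1 + 2*1 + 2*2 = 7 = chi_rho(e) = 7.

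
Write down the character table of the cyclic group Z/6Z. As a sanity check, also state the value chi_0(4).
Character table of Z/6Z (irreps indexed chi_0,...,chi_5 with chi_k(m) = zeta_6^(k*m), zeta_6 = exp(2*pi*i/6)):
  irrep \ class  {0} (size 1)  {1} (size 1)    {2} (size 1)    {3} (size 1)  {4} (size 1)    {5} (size 1)  
  chi_0          1             1               1               1             1               1             
  chi_1          1             exp(I*pi/3)     exp(2*I*pi/3)   -1            exp(-2*I*pi/3)  exp(-I*pi/3)  
  chi_2          1             exp(2*I*pi/3)   exp(-2*I*pi/3)  1             exp(2*I*pi/3)   exp(-2*I*pi/3)
  chi_3          1             -1              1               -1            1               -1            
  chi_4          1             exp(-2*I*pi/3)  exp(2*I*pi/3)   1             exp(-2*I*pi/3)  exp(2*I*pi/3) 
  chi_5          1             exp(-I*pi/3)    exp(-2*I*pi/3)  -1            exp(2*I*pi/3)   exp(I*pi/3)   

Spot check: chi_0(4) = zeta_6^(0*4) = zeta_6^0 = 1.

Argument: Z/6Z is abelian, so all 6 irreducible complex representations are 1-dimensional. They are given by chi_k(m) = zeta_6^(k*m) for k = 0,...,5. Row orthogonality: sum_m chi_k(m) conj(chi_l(m)) = 6 * [k = l].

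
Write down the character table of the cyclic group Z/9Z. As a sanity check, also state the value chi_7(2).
Character table of Z/9Z (irreps indexed chi_0,...,chi_8 with chi_k(m) = zeta_9^(k*m), zeta_9 = exp(2*pi*i/9)):
  irrep \ class  {0} (size 1)  {1} (size 1)    {2} (size 1)    {3} (size 1)    {4} (size 1)    {5} (size 1)    {6} (size 1)    {7} (size 1)    {8} (size 1)  
  chi_0          1             1               1               1               1               1               1               1               1             
  chi_1          1             exp(2*I*pi/9)   exp(4*I*pi/9)   exp(2*I*pi/3)   exp(8*I*pi/9)   exp(-8*I*pi/9)  exp(-2*I*pi/3)  exp(-4*I*pi/9)  exp(-2*I*pi/9)
  chi_2          1             exp(4*I*pi/9)   exp(8*I*pi/9)   exp(-2*I*pi/3)  exp(-2*I*pi/9)  exp(2*I*pi/9)   exp(2*I*pi/3)   exp(-8*I*pi/9)  exp(-4*I*pi/9)
  chi_3          1             exp(2*I*pi/3)   exp(-2*I*pi/3)  1               exp(2*I*pi/3)   exp(-2*I*pi/3)  1               exp(2*I*pi/3)   exp(-2*I*pi/3)
  chi_4          1             exp(8*I*pi/9)   exp(-2*I*pi/9)  exp(2*I*pi/3)   exp(-4*I*pi/9)  exp(4*I*pi/9)   exp(-2*I*pi/3)  exp(2*I*pi/9)   exp(-8*I*pi/9)
  chi_5          1             exp(-8*I*pi/9)  exp(2*I*pi/9)   exp(-2*I*pi/3)  exp(4*I*pi/9)   exp(-4*I*pi/9)  exp(2*I*pi/3)   exp(-2*I*pi/9)  exp(8*I*pi/9) 
  chi_6          1             exp(-2*I*pi/3)  exp(2*I*pi/3)   1               exp(-2*I*pi/3)  exp(2*I*pi/3)   1               exp(-2*I*pi/3)  exp(2*I*pi/3) 
  chi_7          1             exp(-4*I*pi/9)  exp(-8*I*pi/9)  exp(2*I*pi/3)   exp(2*I*pi/9)   exp(-2*I*pi/9)  exp(-2*I*pi/3)  exp(8*I*pi/9)   exp(4*I*pi/9) 
  chi_8          1             exp(-2*I*pi/9)  exp(-4*I*pi/9)  exp(-2*I*pi/3)  exp(-8*I*pi/9)  exp(8*I*pi/9)   exp(2*I*pi/3)   exp(4*I*pi/9)   exp(2*I*pi/9) 

Spot check: chi_7(2) = zeta_9^(7*2) = zeta_9^14 = exp(-8*I*pi/9).

Solution. Z/9Z is abelian, so all 9 irreducible complex representations are 1-dimensional. They are given by chi_k(m) = zeta_9^(k*m) for k = 0,...,8. Row orthogonality: sum_m chi_k(m) conj(chi_l(m)) = 9 * [k = l].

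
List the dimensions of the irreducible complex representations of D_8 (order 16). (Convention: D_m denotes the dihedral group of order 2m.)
Dimensions: 1, 1, 1, 1, 2, 2, 2

Details: There are 7 irreducibles (= number of conjugacy classes). Their dimensions d_i satisfy sum d_i^2 = |G| = 16: 1 + 1 + 1 + 1 + 4 + 4 + 4 = 16.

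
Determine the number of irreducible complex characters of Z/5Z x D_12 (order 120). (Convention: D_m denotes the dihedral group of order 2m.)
45

Derivation: The number of irreducible complex representations of a finite group equals its number of conjugacy classes. For a direct product, #classes(G x H) = #classes(G) * #classes(H). Z/5Z has 5 classes (abelian), D_12 has 9 classes, so 5 * 9 = 45, so Z/5Z x D_12 (order 120) has exactly 45 irreducible complex representations.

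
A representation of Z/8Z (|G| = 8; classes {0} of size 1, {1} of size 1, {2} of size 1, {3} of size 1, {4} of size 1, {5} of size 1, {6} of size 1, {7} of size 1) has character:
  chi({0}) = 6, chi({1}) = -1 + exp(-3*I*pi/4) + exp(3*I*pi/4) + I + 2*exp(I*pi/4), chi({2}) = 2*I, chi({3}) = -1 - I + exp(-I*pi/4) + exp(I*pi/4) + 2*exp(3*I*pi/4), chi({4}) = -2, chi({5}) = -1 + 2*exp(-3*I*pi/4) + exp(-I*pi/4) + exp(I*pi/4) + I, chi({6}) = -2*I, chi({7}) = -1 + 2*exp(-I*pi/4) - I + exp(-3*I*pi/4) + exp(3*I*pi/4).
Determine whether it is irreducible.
Not irreducible (reducible): <chi, chi> = 8 > 1.

Proof sketch: <chi, chi> = (1/|G|) sum_C |C| * |chi(C)|^2 = (1/8)[1*|6|^2 + 1*|-1 + exp(-3*I*pi/4) + exp(3*I*pi/4) + I + 2*exp(I*pi/4)|^2 + 1*|2*I|^2 + 1*|-1 - I + exp(-I*pi/4) + exp(I*pi/4) + 2*exp(3*I*pi/4)|^2 + 1*|-2|^2 + 1*|-1 + 2*exp(-3*I*pi/4) + exp(-I*pi/4) + exp(I*pi/4) + I|^2 + 1*|-2*I|^2 + 1*|-1 + 2*exp(-I*pi/4) - I + exp(-3*I*pi/4) + exp(3*I*pi/4)|^2]
  = (1/8)[(36) + (4 - 4*exp(3*I*pi/4) - 2*exp(-I*pi/4) - 2*exp(-3*I*pi/4)) + (4) + (4 - 2*exp(I*pi/4) - 2*exp(3*I*pi/4) - 4*exp(-I*pi/4)) + (4) + (4 - 2*exp(I*pi/4) - 2*exp(3*I*pi/4) - 4*exp(-I*pi/4)) + (4) + (4 - 4*exp(3*I*pi/4) - 2*exp(-I*pi/4) - 2*exp(-3*I*pi/4))] = 64/8 = 8.
(Exp terms are combined using exp(i*s)*conj(exp(i*t)) = exp(i*(s-t)), and sums of them are collapsed using the identity that for every m > 1 the m distinct m-th roots of unity sum to 0, e.g. 1 + exp(2*I*pi/3) + exp(-2*I*pi/3) = 0.)
A character is irreducible iff <chi, chi> = 1, so this representation is reducible.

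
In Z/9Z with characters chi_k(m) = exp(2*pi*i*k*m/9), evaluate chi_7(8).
chi_7(8) = zeta_9^56 = exp(4*I*pi/9)

Justification: chi_7(8) = zeta_9^(7*8) = zeta_9^56. Since zeta_9^9 = 1, this equals zeta_9^2 = exp(2*pi*i*2/9) = exp(4*I*pi/9).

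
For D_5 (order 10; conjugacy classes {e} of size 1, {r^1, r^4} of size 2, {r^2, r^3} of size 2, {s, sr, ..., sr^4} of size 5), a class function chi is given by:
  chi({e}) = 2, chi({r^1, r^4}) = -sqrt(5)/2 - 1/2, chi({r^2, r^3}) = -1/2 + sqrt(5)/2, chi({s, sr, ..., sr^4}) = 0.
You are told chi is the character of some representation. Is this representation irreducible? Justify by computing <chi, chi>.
Irreducible: <chi, chi> = 1.

Explanation: <chi, chi> = (1/|G|) sum_C |C| * |chi(C)|^2 = (1/10)[1*|2|^2 + 2*|-sqrt(5)/2 - 1/2|^2 + 2*|-1/2 + sqrt(5)/2|^2 + 5*|0|^2]
  = (1/10)[(4) + (sqrt(5) + 3) + (3 - sqrt(5)) + (0)] = 10/10 = 1.
A character is irreducible iff <chi, chi> = 1, so this representation is irreducible.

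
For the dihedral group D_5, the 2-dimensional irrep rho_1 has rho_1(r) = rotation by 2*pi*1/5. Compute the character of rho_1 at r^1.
chi_{rho_1}(r^1) = 2*cos(2*pi*1*1/5) = -1/2 + sqrt(5)/2

Solution. rho_1(r^1) is rotation by angle 2*pi*1*1/5, whose trace is 2*cos(2*pi*1*1/5) = -1/2 + sqrt(5)/2.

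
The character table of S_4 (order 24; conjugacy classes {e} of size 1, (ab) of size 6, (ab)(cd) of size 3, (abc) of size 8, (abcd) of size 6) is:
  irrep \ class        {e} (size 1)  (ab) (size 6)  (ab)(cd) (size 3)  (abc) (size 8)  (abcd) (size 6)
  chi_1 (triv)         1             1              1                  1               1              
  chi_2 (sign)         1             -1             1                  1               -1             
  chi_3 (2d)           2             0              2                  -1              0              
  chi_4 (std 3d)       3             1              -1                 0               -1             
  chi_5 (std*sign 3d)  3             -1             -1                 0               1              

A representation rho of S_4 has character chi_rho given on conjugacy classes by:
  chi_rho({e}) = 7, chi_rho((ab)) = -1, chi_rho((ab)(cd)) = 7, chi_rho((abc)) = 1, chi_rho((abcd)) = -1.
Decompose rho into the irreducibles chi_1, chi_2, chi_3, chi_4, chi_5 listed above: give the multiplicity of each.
Multiplicities: chi_1: 1, chi_2: 2, chi_3: 2, chi_4: 0, chi_5: 0.

Proof sketch: Use <chi_rho, chi> = (1/|G|) sum_C |C| * chi_rho(C) * conj(chi(C)) with |G| = 24 for each irreducible chi in the table:
  <chi_rho, chi_1> = (1/24)[1*(7)*conj(1) + 6*(-1)*conj(1) + 3*(7)*conj(1) + 8*(1)*conj(1) + 6*(-1)*conj(1)]
      = (1/24)[(7) + (-6) + (21) + (8) + (-6)] = 24/24 = 1
  <chi_rho, chi_2> = (1/24)[1*(7)*conj(1) + 6*(-1)*conj(-1) + 3*(7)*conj(1) + 8*(1)*conj(1) + 6*(-1)*conj(-1)]
      = (1/24)[(7) + (6) + (21) + (8) + (6)] = 48/24 = 2
  <chi_rho, chi_3> = (1/24)[1*(7)*conj(2) + 6*(-1)*conj(0) + 3*(7)*conj(2) + 8*(1)*conj(-1) + 6*(-1)*conj(0)]
      = (1/24)[(14) + (0) + (42) + (-8) + (0)] = 48/24 = 2
  <chi_rho, chi_4> = (1/24)[1*(7)*conj(3) + 6*(-1)*conj(1) + 3*(7)*conj(-1) + 8*(1)*conj(0) + 6*(-1)*conj(-1)]
      = (1/24)[(21) + (-6) + (-21) + (0) + (6)] = 0/24 = 0
  <chi_rho, chi_5> = (1/24)[1*(7)*conj(3) + 6*(-1)*conj(-1) + 3*(7)*conj(-1) + 8*(1)*conj(0) + 6*(-1)*conj(1)]
      = (1/24)[(21) + (6) + (-21) + (0) + (-6)] = 0/24 = 0
Dimension check: dim(rho) = sum (mult * dim) = 1*1 + 2*1 + 2*2 + 0*3 + 0*3 = 7 = chi_rho(e) = 7.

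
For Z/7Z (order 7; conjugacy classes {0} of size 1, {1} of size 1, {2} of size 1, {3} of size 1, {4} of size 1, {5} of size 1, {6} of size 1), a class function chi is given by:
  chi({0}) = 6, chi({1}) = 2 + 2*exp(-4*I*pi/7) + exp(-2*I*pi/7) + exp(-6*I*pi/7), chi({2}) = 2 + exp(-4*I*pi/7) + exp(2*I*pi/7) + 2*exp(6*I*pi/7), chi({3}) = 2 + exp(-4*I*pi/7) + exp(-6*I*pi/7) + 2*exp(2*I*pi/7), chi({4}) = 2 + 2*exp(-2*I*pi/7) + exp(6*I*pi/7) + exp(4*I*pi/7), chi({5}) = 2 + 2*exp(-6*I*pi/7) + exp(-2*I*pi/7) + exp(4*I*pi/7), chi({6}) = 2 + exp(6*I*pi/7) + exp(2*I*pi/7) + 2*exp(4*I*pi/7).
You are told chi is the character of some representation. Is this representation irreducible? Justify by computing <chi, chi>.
Not irreducible (reducible): <chi, chi> = 10 > 1.

Explanation: <chi, chi> = (1/|G|) sum_C |C| * |chi(C)|^2 = (1/7)[1*|6|^2 + 1*|2 + 2*exp(-4*I*pi/7) + exp(-2*I*pi/7) + exp(-6*I*pi/7)|^2 + 1*|2 + exp(-4*I*pi/7) + exp(2*I*pi/7) + 2*exp(6*I*pi/7)|^2 + 1*|2 + exp(-4*I*pi/7) + exp(-6*I*pi/7) + 2*exp(2*I*pi/7)|^2 + 1*|2 + 2*exp(-2*I*pi/7) + exp(6*I*pi/7) + exp(4*I*pi/7)|^2 + 1*|2 + 2*exp(-6*I*pi/7) + exp(-2*I*pi/7) + exp(4*I*pi/7)|^2 + 1*|2 + exp(6*I*pi/7) + exp(2*I*pi/7) + 2*exp(4*I*pi/7)|^2]
  = (1/7)[(36) + (10 + 5*exp(-4*I*pi/7) + 6*exp(-2*I*pi/7) + 2*exp(-6*I*pi/7) + 2*exp(6*I*pi/7) + 6*exp(2*I*pi/7) + 5*exp(4*I*pi/7)) + (10 + 6*exp(-4*I*pi/7) + 5*exp(-6*I*pi/7) + 2*exp(-2*I*pi/7) + 2*exp(2*I*pi/7) + 5*exp(6*I*pi/7) + 6*exp(4*I*pi/7)) + (10 + 5*exp(-2*I*pi/7) + 6*exp(-6*I*pi/7) + 2*exp(-4*I*pi/7) + 2*exp(4*I*pi/7) + 6*exp(6*I*pi/7) + 5*exp(2*I*pi/7)) + (10 + 5*exp(-2*I*pi/7) + 6*exp(-6*I*pi/7) + 2*exp(-4*I*pi/7) + 2*exp(4*I*pi/7) + 6*exp(6*I*pi/7) + 5*exp(2*I*pi/7)) + (10 + 6*exp(-4*I*pi/7) + 5*exp(-6*I*pi/7) + 2*exp(-2*I*pi/7) + 2*exp(2*I*pi/7) + 5*exp(6*I*pi/7) + 6*exp(4*I*pi/7)) + (10 + 5*exp(-4*I*pi/7) + 6*exp(-2*I*pi/7) + 2*exp(-6*I*pi/7) + 2*exp(6*I*pi/7) + 6*exp(2*I*pi/7) + 5*exp(4*I*pi/7))] = 70/7 = 10.
(Exp terms are combined using exp(i*s)*conj(exp(i*t)) = exp(i*(s-t)), and sums of them are collapsed using the identity that for every m > 1 the m distinct m-th roots of unity sum to 0, e.g. 1 + exp(2*I*pi/3) + exp(-2*I*pi/3) = 0.)
A character is irreducible iff <chi, chi> = 1, so this representation is reducible.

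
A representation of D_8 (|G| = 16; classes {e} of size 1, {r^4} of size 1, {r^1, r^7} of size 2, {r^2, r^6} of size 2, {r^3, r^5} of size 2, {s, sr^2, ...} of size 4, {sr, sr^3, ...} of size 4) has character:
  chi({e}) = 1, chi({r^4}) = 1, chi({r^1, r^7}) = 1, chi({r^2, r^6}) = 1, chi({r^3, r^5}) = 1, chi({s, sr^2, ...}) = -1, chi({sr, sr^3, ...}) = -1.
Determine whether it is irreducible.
Irreducible: <chi, chi> = 1.

Reasoning: <chi, chi> = (1/|G|) sum_C |C| * |chi(C)|^2 = (1/16)[1*|1|^2 + 1*|1|^2 + 2*|1|^2 + 2*|1|^2 + 2*|1|^2 + 4*|-1|^2 + 4*|-1|^2]
  = (1/16)[(1) + (1) + (2) + (2) + (2) + (4) + (4)] = 16/16 = 1.
A character is irreducible iff <chi, chi> = 1, so this representation is irreducible.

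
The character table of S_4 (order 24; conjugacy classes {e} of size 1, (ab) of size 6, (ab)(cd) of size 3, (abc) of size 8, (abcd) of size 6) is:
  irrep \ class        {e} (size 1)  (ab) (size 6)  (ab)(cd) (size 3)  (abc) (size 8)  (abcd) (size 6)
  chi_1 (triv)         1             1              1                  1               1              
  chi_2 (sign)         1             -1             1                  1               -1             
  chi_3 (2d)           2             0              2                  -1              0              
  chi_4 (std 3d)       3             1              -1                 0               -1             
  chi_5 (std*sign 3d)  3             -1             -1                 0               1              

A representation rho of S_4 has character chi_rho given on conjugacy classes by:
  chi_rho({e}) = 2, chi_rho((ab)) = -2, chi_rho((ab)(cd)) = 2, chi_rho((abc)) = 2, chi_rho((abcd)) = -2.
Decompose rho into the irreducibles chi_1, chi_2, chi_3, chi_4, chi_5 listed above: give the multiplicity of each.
Multiplicities: chi_1: 0, chi_2: 2, chi_3: 0, chi_4: 0, chi_5: 0.

Why: Use <chi_rho, chi> = (1/|G|) sum_C |C| * chi_rho(C) * conj(chi(C)) with |G| = 24 for each irreducible chi in the table:
  <chi_rho, chi_1> = (1/24)[1*(2)*conj(1) + 6*(-2)*conj(1) + 3*(2)*conj(1) + 8*(2)*conj(1) + 6*(-2)*conj(1)]
      = (1/24)[(2) + (-12) + (6) + (16) + (-12)] = 0/24 = 0
  <chi_rho, chi_2> = (1/24)[1*(2)*conj(1) + 6*(-2)*conj(-1) + 3*(2)*conj(1) + 8*(2)*conj(1) + 6*(-2)*conj(-1)]
      = (1/24)[(2) + (12) + (6) + (16) + (12)] = 48/24 = 2
  <chi_rho, chi_3> = (1/24)[1*(2)*conj(2) + 6*(-2)*conj(0) + 3*(2)*conj(2) + 8*(2)*conj(-1) + 6*(-2)*conj(0)]
      = (1/24)[(4) + (0) + (12) + (-16) + (0)] = 0/24 = 0
  <chi_rho, chi_4> = (1/24)[1*(2)*conj(3) + 6*(-2)*conj(1) + 3*(2)*conj(-1) + 8*(2)*conj(0) + 6*(-2)*conj(-1)]
      = (1/24)[(6) + (-12) + (-6) + (0) + (12)] = 0/24 = 0
  <chi_rho, chi_5> = (1/24)[1*(2)*conj(3) + 6*(-2)*conj(-1) + 3*(2)*conj(-1) + 8*(2)*conj(0) + 6*(-2)*conj(1)]
      = (1/24)[(6) + (12) + (-6) + (0) + (-12)] = 0/24 = 0
Dimension check: dim(rho) = sum (mult * dim) = 0*1 + 2*1 + 0*2 + 0*3 + 0*3 = 2 = chi_rho(e) = 2.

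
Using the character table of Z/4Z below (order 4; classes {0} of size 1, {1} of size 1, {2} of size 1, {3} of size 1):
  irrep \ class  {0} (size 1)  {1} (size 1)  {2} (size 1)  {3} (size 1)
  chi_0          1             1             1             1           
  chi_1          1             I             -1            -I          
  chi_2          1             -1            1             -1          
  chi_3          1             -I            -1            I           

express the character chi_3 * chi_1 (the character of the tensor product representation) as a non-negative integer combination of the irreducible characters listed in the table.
chi_3 tensor chi_1 = chi_0 (all other irreducibles have multiplicity 0).

Why: The character of a tensor product is the pointwise product (chi_3 * chi_1)(C) = chi_3(C) * chi_1(C):
  {0}: (1)*(1), {1}: (-I)*(I), {2}: (-1)*(-1), {3}: (I)*(-I)
so (chi_3 * chi_1) takes values
  {0} -> 1, {1} -> 1, {2} -> 1, {3} -> 1.
Now take the inner product of this character with each irreducible chi from the table, <chi_3*chi_1, chi> = (1/4) sum_C |C| (chi_3*chi_1)(C) conj(chi(C)):
  <chi_3*chi_1, chi_0> = (1/4)[1*(1)*conj(1) + 1*(1)*conj(1) + 1*(1)*conj(1) + 1*(1)*conj(1)]
      = (1/4)[(1) + (1) + (1) + (1)] = 4/4 = 1
  <chi_3*chi_1, chi_1> = (1/4)[1*(1)*conj(1) + 1*(1)*conj(I) + 1*(1)*conj(-1) + 1*(1)*conj(-I)]
      = (1/4)[(1) + (-I) + (-1) + (I)] = 0/4 = 0
  <chi_3*chi_1, chi_2> = (1/4)[1*(1)*conj(1) + 1*(1)*conj(-1) + 1*(1)*conj(1) + 1*(1)*conj(-1)]
      = (1/4)[(1) + (-1) + (1) + (-1)] = 0/4 = 0
  <chi_3*chi_1, chi_3> = (1/4)[1*(1)*conj(1) + 1*(1)*conj(-I) + 1*(1)*conj(-1) + 1*(1)*conj(I)]
      = (1/4)[(1) + (I) + (-1) + (-I)] = 0/4 = 0
(Exp terms are combined using exp(i*s)*conj(exp(i*t)) = exp(i*(s-t)), and sums of them are collapsed using the identity that for every m > 1 the m distinct m-th roots of unity sum to 0, e.g. 1 + exp(2*I*pi/3) + exp(-2*I*pi/3) = 0.)
Hence the multiplicities are chi_0: 1. Dimension check: dim(chi_3)*dim(chi_1) = 1*1 = 1 and sum (mult * dim) = 1*1 = 1.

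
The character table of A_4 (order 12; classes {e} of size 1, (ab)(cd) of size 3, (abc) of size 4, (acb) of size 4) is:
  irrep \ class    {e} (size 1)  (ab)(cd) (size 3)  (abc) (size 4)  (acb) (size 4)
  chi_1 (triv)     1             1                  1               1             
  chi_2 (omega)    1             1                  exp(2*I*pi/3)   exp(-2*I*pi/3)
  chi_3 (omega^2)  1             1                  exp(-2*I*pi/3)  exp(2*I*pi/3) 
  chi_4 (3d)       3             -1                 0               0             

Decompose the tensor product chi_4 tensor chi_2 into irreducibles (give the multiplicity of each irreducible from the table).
chi_4 tensor chi_2 = chi_4 (all other irreducibles have multiplicity 0).

Details: The character of a tensor product is the pointwise product (chi_4 * chi_2)(C) = chi_4(C) * chi_2(C):
  {e}: (3)*(1), (ab)(cd): (-1)*(1), (abc): (0)*(exp(2*I*pi/3)), (acb): (0)*(exp(-2*I*pi/3))
so (chi_4 * chi_2) takes values
  {e} -> 3, (ab)(cd) -> -1, (abc) -> 0, (acb) -> 0.
Now take the inner product of this character with each irreducible chi from the table, <chi_4*chi_2, chi> = (1/12) sum_C |C| (chi_4*chi_2)(C) conj(chi(C)):
  <chi_4*chi_2, chi_1> = (1/12)[1*(3)*conj(1) + 3*(-1)*conj(1) + 4*(0)*conj(1) + 4*(0)*conj(1)]
      = (1/12)[(3) + (-3) + (0) + (0)] = 0/12 = 0
  <chi_4*chi_2, chi_2> = (1/12)[1*(3)*conj(1) + 3*(-1)*conj(1) + 4*(0)*conj(exp(2*I*pi/3)) + 4*(0)*conj(exp(-2*I*pi/3))]
      = (1/12)[(3) + (-3) + (0) + (0)] = 0/12 = 0
  <chi_4*chi_2, chi_3> = (1/12)[1*(3)*conj(1) + 3*(-1)*conj(1) + 4*(0)*conj(exp(-2*I*pi/3)) + 4*(0)*conj(exp(2*I*pi/3))]
      = (1/12)[(3) + (-3) + (0) + (0)] = 0/12 = 0
  <chi_4*chi_2, chi_4> = (1/12)[1*(3)*conj(3) + 3*(-1)*conj(-1) + 4*(0)*conj(0) + 4*(0)*conj(0)]
      = (1/12)[(9) + (3) + (0) + (0)] = 12/12 = 1
(Exp terms are combined using exp(i*s)*conj(exp(i*t)) = exp(i*(s-t)), and sums of them are collapsed using the identity that for every m > 1 the m distinct m-th roots of unity sum to 0, e.g. 1 + exp(2*I*pi/3) + exp(-2*I*pi/3) = 0.)
Hence the multiplicities are chi_4: 1. Dimension check: dim(chi_4)*dim(chi_2) = 3*1 = 3 and sum (mult * dim) = 1*3 = 3.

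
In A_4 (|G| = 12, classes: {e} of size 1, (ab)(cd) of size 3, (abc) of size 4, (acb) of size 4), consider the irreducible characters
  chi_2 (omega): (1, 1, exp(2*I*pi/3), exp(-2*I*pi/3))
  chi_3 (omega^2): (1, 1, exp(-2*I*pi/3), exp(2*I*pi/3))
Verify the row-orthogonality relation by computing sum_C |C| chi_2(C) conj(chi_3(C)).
Sum = 0; so <chi_2, chi_3> = 0 (distinct irreducibles are orthogonal).

Compute term by term over conjugacy classes (|C| * chi_2(C) * conj(chi_3(C))):
  1*(1)*conj(1) + 3*(1)*conj(1) + 4*(exp(2*I*pi/3))*conj(exp(-2*I*pi/3)) + 4*(exp(-2*I*pi/3))*conj(exp(2*I*pi/3))
  = (1) + (3) + (4*exp(-2*I*pi/3)) + (4*exp(2*I*pi/3))
  = 0.
(Exp terms are combined using exp(i*s)*conj(exp(i*t)) = exp(i*(s-t)), and sums of them are collapsed using the identity that for every m > 1 the m distinct m-th roots of unity sum to 0, e.g. 1 + exp(2*I*pi/3) + exp(-2*I*pi/3) = 0.)
Dividing by |G| = 12 gives 0/12 = 0, matching the row-orthogonality relation <chi_2, chi_3> = [chi_2 = chi_3].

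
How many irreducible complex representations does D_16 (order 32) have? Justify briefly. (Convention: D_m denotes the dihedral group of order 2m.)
11

Why: The number of irreducible complex representations of a finite group equals its number of conjugacy classes. D_16 has 11 conjugacy classes (n/2 + 3 for n even), so D_16 (order 32) has exactly 11 irreducible complex representations.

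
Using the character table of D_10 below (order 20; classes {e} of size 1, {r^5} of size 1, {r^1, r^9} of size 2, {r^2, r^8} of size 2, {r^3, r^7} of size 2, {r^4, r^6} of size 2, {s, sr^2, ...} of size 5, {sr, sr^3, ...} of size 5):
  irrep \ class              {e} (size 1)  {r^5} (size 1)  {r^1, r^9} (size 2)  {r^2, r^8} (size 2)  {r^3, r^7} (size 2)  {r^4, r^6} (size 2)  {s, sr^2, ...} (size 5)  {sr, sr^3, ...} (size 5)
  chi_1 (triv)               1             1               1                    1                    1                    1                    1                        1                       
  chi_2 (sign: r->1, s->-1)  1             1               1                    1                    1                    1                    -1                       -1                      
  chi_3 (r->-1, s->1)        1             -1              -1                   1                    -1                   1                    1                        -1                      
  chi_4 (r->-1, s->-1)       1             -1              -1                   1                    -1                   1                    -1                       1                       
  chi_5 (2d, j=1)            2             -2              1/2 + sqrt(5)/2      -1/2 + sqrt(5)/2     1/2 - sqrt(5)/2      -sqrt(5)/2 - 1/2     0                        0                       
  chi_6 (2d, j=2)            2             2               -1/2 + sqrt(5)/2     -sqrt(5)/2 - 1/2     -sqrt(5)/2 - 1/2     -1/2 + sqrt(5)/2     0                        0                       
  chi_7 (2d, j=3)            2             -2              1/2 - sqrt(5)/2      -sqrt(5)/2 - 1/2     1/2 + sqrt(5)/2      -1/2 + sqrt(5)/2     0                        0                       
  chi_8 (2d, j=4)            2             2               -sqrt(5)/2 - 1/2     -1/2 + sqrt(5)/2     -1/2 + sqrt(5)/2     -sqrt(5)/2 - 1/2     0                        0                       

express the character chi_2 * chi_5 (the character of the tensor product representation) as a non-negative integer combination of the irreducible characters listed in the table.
chi_2 tensor chi_5 = chi_5 (all other irreducibles have multiplicity 0).

The character of a tensor product is the pointwise product (chi_2 * chi_5)(C) = chi_2(C) * chi_5(C):
  {e}: (1)*(2), {r^5}: (1)*(-2), {r^1, r^9}: (1)*(1/2 + sqrt(5)/2), {r^2, r^8}: (1)*(-1/2 + sqrt(5)/2), {r^3, r^7}: (1)*(1/2 - sqrt(5)/2), {r^4, r^6}: (1)*(-sqrt(5)/2 - 1/2), {s, sr^2, ...}: (-1)*(0), {sr, sr^3, ...}: (-1)*(0)
so (chi_2 * chi_5) takes values
  {e} -> 2, {r^5} -> -2, {r^1, r^9} -> 1/2 + sqrt(5)/2, {r^2, r^8} -> -1/2 + sqrt(5)/2, {r^3, r^7} -> 1/2 - sqrt(5)/2, {r^4, r^6} -> -sqrt(5)/2 - 1/2, {s, sr^2, ...} -> 0, {sr, sr^3, ...} -> 0.
Now take the inner product of this character with each irreducible chi from the table, <chi_2*chi_5, chi> = (1/20) sum_C |C| (chi_2*chi_5)(C) conj(chi(C)):
  <chi_2*chi_5, chi_1> = (1/20)[1*(2)*conj(1) + 1*(-2)*conj(1) + 2*(1/2 + sqrt(5)/2)*conj(1) + 2*(-1/2 + sqrt(5)/2)*conj(1) + 2*(1/2 - sqrt(5)/2)*conj(1) + 2*(-sqrt(5)/2 - 1/2)*conj(1) + 5*(0)*conj(1) + 5*(0)*conj(1)]
      = (1/20)[(2) + (-2) + (1 + sqrt(5)) + (-1 + sqrt(5)) + (1 - sqrt(5)) + (-sqrt(5) - 1) + (0) + (0)] = 0/20 = 0
  <chi_2*chi_5, chi_2> = (1/20)[1*(2)*conj(1) + 1*(-2)*conj(1) + 2*(1/2 + sqrt(5)/2)*conj(1) + 2*(-1/2 + sqrt(5)/2)*conj(1) + 2*(1/2 - sqrt(5)/2)*conj(1) + 2*(-sqrt(5)/2 - 1/2)*conj(1) + 5*(0)*conj(-1) + 5*(0)*conj(-1)]
      = (1/20)[(2) + (-2) + (1 + sqrt(5)) + (-1 + sqrt(5)) + (1 - sqrt(5)) + (-sqrt(5) - 1) + (0) + (0)] = 0/20 = 0
  <chi_2*chi_5, chi_3> = (1/20)[1*(2)*conj(1) + 1*(-2)*conj(-1) + 2*(1/2 + sqrt(5)/2)*conj(-1) + 2*(-1/2 + sqrt(5)/2)*conj(1) + 2*(1/2 - sqrt(5)/2)*conj(-1) + 2*(-sqrt(5)/2 - 1/2)*conj(1) + 5*(0)*conj(1) + 5*(0)*conj(-1)]
      = (1/20)[(2) + (2) + (-sqrt(5) - 1) + (-1 + sqrt(5)) + (-1 + sqrt(5)) + (-sqrt(5) - 1) + (0) + (0)] = 0/20 = 0
  <chi_2*chi_5, chi_4> = (1/20)[1*(2)*conj(1) + 1*(-2)*conj(-1) + 2*(1/2 + sqrt(5)/2)*conj(-1) + 2*(-1/2 + sqrt(5)/2)*conj(1) + 2*(1/2 - sqrt(5)/2)*conj(-1) + 2*(-sqrt(5)/2 - 1/2)*conj(1) + 5*(0)*conj(-1) + 5*(0)*conj(1)]
      = (1/20)[(2) + (2) + (-sqrt(5) - 1) + (-1 + sqrt(5)) + (-1 + sqrt(5)) + (-sqrt(5) - 1) + (0) + (0)] = 0/20 = 0
  <chi_2*chi_5, chi_5> = (1/20)[1*(2)*conj(2) + 1*(-2)*conj(-2) + 2*(1/2 + sqrt(5)/2)*conj(1/2 + sqrt(5)/2) + 2*(-1/2 + sqrt(5)/2)*conj(-1/2 + sqrt(5)/2) + 2*(1/2 - sqrt(5)/2)*conj(1/2 - sqrt(5)/2) + 2*(-sqrt(5)/2 - 1/2)*conj(-sqrt(5)/2 - 1/2) + 5*(0)*conj(0) + 5*(0)*conj(0)]
      = (1/20)[(4) + (4) + (sqrt(5) + 3) + (3 - sqrt(5)) + (3 - sqrt(5)) + (sqrt(5) + 3) + (0) + (0)] = 20/20 = 1
  <chi_2*chi_5, chi_6> = (1/20)[1*(2)*conj(2) + 1*(-2)*conj(2) + 2*(1/2 + sqrt(5)/2)*conj(-1/2 + sqrt(5)/2) + 2*(-1/2 + sqrt(5)/2)*conj(-sqrt(5)/2 - 1/2) + 2*(1/2 - sqrt(5)/2)*conj(-sqrt(5)/2 - 1/2) + 2*(-sqrt(5)/2 - 1/2)*conj(-1/2 + sqrt(5)/2) + 5*(0)*conj(0) + 5*(0)*conj(0)]
      = (1/20)[(4) + (-4) + (2) + (-2) + (2) + (-2) + (0) + (0)] = 0/20 = 0
  <chi_2*chi_5, chi_7> = (1/20)[1*(2)*conj(2) + 1*(-2)*conj(-2) + 2*(1/2 + sqrt(5)/2)*conj(1/2 - sqrt(5)/2) + 2*(-1/2 + sqrt(5)/2)*conj(-sqrt(5)/2 - 1/2) + 2*(1/2 - sqrt(5)/2)*conj(1/2 + sqrt(5)/2) + 2*(-sqrt(5)/2 - 1/2)*conj(-1/2 + sqrt(5)/2) + 5*(0)*conj(0) + 5*(0)*conj(0)]
      = (1/20)[(4) + (4) + (-2) + (-2) + (-2) + (-2) + (0) + (0)] = 0/20 = 0
  <chi_2*chi_5, chi_8> = (1/20)[1*(2)*conj(2) + 1*(-2)*conj(2) + 2*(1/2 + sqrt(5)/2)*conj(-sqrt(5)/2 - 1/2) + 2*(-1/2 + sqrt(5)/2)*conj(-1/2 + sqrt(5)/2) + 2*(1/2 - sqrt(5)/2)*conj(-1/2 + sqrt(5)/2) + 2*(-sqrt(5)/2 - 1/2)*conj(-sqrt(5)/2 - 1/2) + 5*(0)*conj(0) + 5*(0)*conj(0)]
      = (1/20)[(4) + (-4) + (-3 - sqrt(5)) + (3 - sqrt(5)) + (-3 + sqrt(5)) + (sqrt(5) + 3) + (0) + (0)] = 0/20 = 0
Hence the multiplicities are chi_5: 1. Dimension check: dim(chi_2)*dim(chi_5) = 1*2 = 2 and sum (mult * dim) = 1*2 = 2.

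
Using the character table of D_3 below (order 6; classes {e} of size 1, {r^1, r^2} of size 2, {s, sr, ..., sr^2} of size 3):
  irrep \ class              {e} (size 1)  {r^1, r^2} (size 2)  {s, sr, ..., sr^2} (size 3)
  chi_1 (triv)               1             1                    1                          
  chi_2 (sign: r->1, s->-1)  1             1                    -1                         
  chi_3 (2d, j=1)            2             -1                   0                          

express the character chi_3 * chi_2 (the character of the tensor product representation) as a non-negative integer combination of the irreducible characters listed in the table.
chi_3 tensor chi_2 = chi_3 (all other irreducibles have multiplicity 0).

Derivation: The character of a tensor product is the pointwise product (chi_3 * chi_2)(C) = chi_3(C) * chi_2(C):
  {e}: (2)*(1), {r^1, r^2}: (-1)*(1), {s, sr, ..., sr^2}: (0)*(-1)
so (chi_3 * chi_2) takes values
  {e} -> 2, {r^1, r^2} -> -1, {s, sr, ..., sr^2} -> 0.
Now take the inner product of this character with each irreducible chi from the table, <chi_3*chi_2, chi> = (1/6) sum_C |C| (chi_3*chi_2)(C) conj(chi(C)):
  <chi_3*chi_2, chi_1> = (1/6)[1*(2)*conj(1) + 2*(-1)*conj(1) + 3*(0)*conj(1)]
      = (1/6)[(2) + (-2) + (0)] = 0/6 = 0
  <chi_3*chi_2, chi_2> = (1/6)[1*(2)*conj(1) + 2*(-1)*conj(1) + 3*(0)*conj(-1)]
      = (1/6)[(2) + (-2) + (0)] = 0/6 = 0
  <chi_3*chi_2, chi_3> = (1/6)[1*(2)*conj(2) + 2*(-1)*conj(-1) + 3*(0)*conj(0)]
      = (1/6)[(4) + (2) + (0)] = 6/6 = 1
Hence the multiplicities are chi_3: 1. Dimension check: dim(chi_3)*dim(chi_2) = 2*1 = 2 and sum (mult * dim) = 1*2 = 2.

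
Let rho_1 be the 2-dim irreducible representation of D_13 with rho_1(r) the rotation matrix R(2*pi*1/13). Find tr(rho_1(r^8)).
chi_{rho_1}(r^8) = 2*cos(2*pi*1*8/13) = -2*cos(3*pi/13)

Proof sketch: rho_1(r^8) is rotation by angle 2*pi*1*8/13, whose trace is 2*cos(2*pi*1*8/13) = -2*cos(3*pi/13).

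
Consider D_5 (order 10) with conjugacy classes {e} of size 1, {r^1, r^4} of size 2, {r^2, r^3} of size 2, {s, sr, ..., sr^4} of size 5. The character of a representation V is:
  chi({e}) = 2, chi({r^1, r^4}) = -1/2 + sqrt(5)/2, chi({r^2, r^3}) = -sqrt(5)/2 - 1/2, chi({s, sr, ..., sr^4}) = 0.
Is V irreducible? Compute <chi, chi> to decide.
Irreducible: <chi, chi> = 1.

<chi, chi> = (1/|G|) sum_C |C| * |chi(C)|^2 = (1/10)[1*|2|^2 + 2*|-1/2 + sqrt(5)/2|^2 + 2*|-sqrt(5)/2 - 1/2|^2 + 5*|0|^2]
  = (1/10)[(4) + (3 - sqrt(5)) + (sqrt(5) + 3) + (0)] = 10/10 = 1.
A character is irreducible iff <chi, chi> = 1, so this representation is irreducible.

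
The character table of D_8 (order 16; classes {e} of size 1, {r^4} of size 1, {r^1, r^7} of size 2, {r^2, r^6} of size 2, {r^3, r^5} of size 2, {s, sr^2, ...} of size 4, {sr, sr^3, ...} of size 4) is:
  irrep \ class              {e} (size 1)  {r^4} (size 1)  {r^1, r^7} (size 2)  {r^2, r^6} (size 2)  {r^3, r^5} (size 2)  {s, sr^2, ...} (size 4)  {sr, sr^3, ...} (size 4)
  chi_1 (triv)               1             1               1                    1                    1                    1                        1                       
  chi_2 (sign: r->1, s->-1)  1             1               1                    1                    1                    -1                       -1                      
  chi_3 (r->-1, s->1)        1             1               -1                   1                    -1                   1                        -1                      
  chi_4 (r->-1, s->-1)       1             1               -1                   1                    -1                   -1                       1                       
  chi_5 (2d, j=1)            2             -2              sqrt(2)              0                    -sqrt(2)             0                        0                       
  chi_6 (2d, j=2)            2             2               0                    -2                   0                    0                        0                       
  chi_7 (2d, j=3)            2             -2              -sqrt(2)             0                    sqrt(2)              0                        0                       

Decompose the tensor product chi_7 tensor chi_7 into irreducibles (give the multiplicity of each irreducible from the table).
chi_7 tensor chi_7 = chi_1 + chi_2 + chi_6 (all other irreducibles have multiplicity 0).

Details: The character of a tensor product is the pointwise product (chi_7 * chi_7)(C) = chi_7(C) * chi_7(C):
  {e}: (2)*(2), {r^4}: (-2)*(-2), {r^1, r^7}: (-sqrt(2))*(-sqrt(2)), {r^2, r^6}: (0)*(0), {r^3, r^5}: (sqrt(2))*(sqrt(2)), {s, sr^2, ...}: (0)*(0), {sr, sr^3, ...}: (0)*(0)
so (chi_7 * chi_7) takes values
  {e} -> 4, {r^4} -> 4, {r^1, r^7} -> 2, {r^2, r^6} -> 0, {r^3, r^5} -> 2, {s, sr^2, ...} -> 0, {sr, sr^3, ...} -> 0.
Now take the inner product of this character with each irreducible chi from the table, <chi_7*chi_7, chi> = (1/16) sum_C |C| (chi_7*chi_7)(C) conj(chi(C)):
  <chi_7*chi_7, chi_1> = (1/16)[1*(4)*conj(1) + 1*(4)*conj(1) + 2*(2)*conj(1) + 2*(0)*conj(1) + 2*(2)*conj(1) + 4*(0)*conj(1) + 4*(0)*conj(1)]
      = (1/16)[(4) + (4) + (4) + (0) + (4) + (0) + (0)] = 16/16 = 1
  <chi_7*chi_7, chi_2> = (1/16)[1*(4)*conj(1) + 1*(4)*conj(1) + 2*(2)*conj(1) + 2*(0)*conj(1) + 2*(2)*conj(1) + 4*(0)*conj(-1) + 4*(0)*conj(-1)]
      = (1/16)[(4) + (4) + (4) + (0) + (4) + (0) + (0)] = 16/16 = 1
  <chi_7*chi_7, chi_3> = (1/16)[1*(4)*conj(1) + 1*(4)*conj(1) + 2*(2)*conj(-1) + 2*(0)*conj(1) + 2*(2)*conj(-1) + 4*(0)*conj(1) + 4*(0)*conj(-1)]
      = (1/16)[(4) + (4) + (-4) + (0) + (-4) + (0) + (0)] = 0/16 = 0
  <chi_7*chi_7, chi_4> = (1/16)[1*(4)*conj(1) + 1*(4)*conj(1) + 2*(2)*conj(-1) + 2*(0)*conj(1) + 2*(2)*conj(-1) + 4*(0)*conj(-1) + 4*(0)*conj(1)]
      = (1/16)[(4) + (4) + (-4) + (0) + (-4) + (0) + (0)] = 0/16 = 0
  <chi_7*chi_7, chi_5> = (1/16)[1*(4)*conj(2) + 1*(4)*conj(-2) + 2*(2)*conj(sqrt(2)) + 2*(0)*conj(0) + 2*(2)*conj(-sqrt(2)) + 4*(0)*conj(0) + 4*(0)*conj(0)]
      = (1/16)[(8) + (-8) + (4*sqrt(2)) + (0) + (-4*sqrt(2)) + (0) + (0)] = 0/16 = 0
  <chi_7*chi_7, chi_6> = (1/16)[1*(4)*conj(2) + 1*(4)*conj(2) + 2*(2)*conj(0) + 2*(0)*conj(-2) + 2*(2)*conj(0) + 4*(0)*conj(0) + 4*(0)*conj(0)]
      = (1/16)[(8) + (8) + (0) + (0) + (0) + (0) + (0)] = 16/16 = 1
  <chi_7*chi_7, chi_7> = (1/16)[1*(4)*conj(2) + 1*(4)*conj(-2) + 2*(2)*conj(-sqrt(2)) + 2*(0)*conj(0) + 2*(2)*conj(sqrt(2)) + 4*(0)*conj(0) + 4*(0)*conj(0)]
      = (1/16)[(8) + (-8) + (-4*sqrt(2)) + (0) + (4*sqrt(2)) + (0) + (0)] = 0/16 = 0
Hence the multiplicities are chi_1: 1, chi_2: 1, chi_6: 1. Dimension check: dim(chi_7)*dim(chi_7) = 2*2 = 4 and sum (mult * dim) = 1*1 + 1*1 + 1*2 = 4.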